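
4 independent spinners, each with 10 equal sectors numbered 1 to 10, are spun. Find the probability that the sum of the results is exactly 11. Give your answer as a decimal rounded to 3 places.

0.012

There are 10^4 = 10000 equally likely outcomes.
The number of ordered 4-tuples from {1,…,10} summing to 11 is 120.
P(sum = 11) = 120/10000 = 3/250 ≈ 0.012.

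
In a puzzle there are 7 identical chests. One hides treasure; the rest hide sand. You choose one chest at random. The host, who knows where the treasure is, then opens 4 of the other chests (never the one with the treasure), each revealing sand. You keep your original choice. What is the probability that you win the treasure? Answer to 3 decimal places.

The host can always open 4 empty chests regardless of your choice, so the reveals give no information about your original chest.
P(win by staying) = 1/7 ≈ 0.143.

0.143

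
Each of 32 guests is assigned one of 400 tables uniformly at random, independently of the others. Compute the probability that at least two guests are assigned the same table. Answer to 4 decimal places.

It's easier to compute the probability that all 32 are distinct.
P(all distinct) = 400/400 · 399/400 · ··· · 369/400 ≈ 0.2797.
So the probability of at least one match is 1 − 0.2797 = 0.7203.

0.7203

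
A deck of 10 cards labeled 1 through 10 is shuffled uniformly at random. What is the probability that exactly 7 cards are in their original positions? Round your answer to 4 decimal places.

Choose which 7 of the 10 are fixed: C(10,7) = 120 ways.
The remaining 3 must have no fixed point: D(3) = 2.
P = 120·2/3628800 = 1/15120 ≈ 0.0001.

0.0001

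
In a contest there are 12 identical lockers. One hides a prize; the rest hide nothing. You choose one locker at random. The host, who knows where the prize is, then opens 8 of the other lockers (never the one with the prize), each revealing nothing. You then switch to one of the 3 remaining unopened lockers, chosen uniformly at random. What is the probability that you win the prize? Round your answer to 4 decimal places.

Your original locker holds the prize with probability 1/12, so the other 11 collectively hold it with probability 11/12.
The host can always find 8 empty lockers to open, so the reveals don't change that 11/12; it is now spread over the 3 remaining unopened lockers.
P(win by switching) = (11/12) · (1/3) = 11/36 ≈ 0.3056.

0.3056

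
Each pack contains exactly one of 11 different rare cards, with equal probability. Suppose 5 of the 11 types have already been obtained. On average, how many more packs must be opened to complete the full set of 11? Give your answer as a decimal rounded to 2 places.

Starting from 5 distinct types, each trial gives a new one with probability (11−i)/11 when i types are held, so the wait for the next new type is 11/(11−i).
E = 11/6 + 11/5 + 11/4 + 11/3 + 11/2 + 11/1 = 539/20 ≈ 26.95.

26.95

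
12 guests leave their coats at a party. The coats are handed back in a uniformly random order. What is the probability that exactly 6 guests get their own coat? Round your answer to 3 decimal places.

0.001

Choose which 6 of the 12 are fixed: C(12,6) = 924 ways.
The remaining 6 must have no fixed point: D(6) = 265.
P = 924·265/479001600 = 53/103680 ≈ 0.001.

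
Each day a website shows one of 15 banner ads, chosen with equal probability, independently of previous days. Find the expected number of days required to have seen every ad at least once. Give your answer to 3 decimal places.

49.773

After i distinct types are collected, each trial gives a new one with probability (15−i)/15, so the expected wait for the next new type is 15/(15−i).
E = 15/15 + 15/14 + 15/13 + 15/12 + 15/11 + 15/10 + 15/9 + 15/8 + 15/7 + 15/6 + 15/5 + 15/4 + 15/3 + 15/2 + 15/1 = 1195757/24024 ≈ 49.773.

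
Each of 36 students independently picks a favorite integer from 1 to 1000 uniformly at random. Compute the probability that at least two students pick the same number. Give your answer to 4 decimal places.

0.4714

It's easier to compute the probability that all 36 are distinct.
P(all distinct) = 1000/1000 · 999/1000 · ··· · 965/1000 ≈ 0.5286.
So the probability of at least one match is 1 − 0.5286 = 0.4714.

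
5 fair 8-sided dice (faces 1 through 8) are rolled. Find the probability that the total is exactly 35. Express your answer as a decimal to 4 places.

There are 8^5 = 32768 equally likely outcomes.
The number of ordered 5-tuples from {1,…,8} summing to 35 is 126.
P(sum = 35) = 126/32768 = 63/16384 ≈ 0.0038.

0.0038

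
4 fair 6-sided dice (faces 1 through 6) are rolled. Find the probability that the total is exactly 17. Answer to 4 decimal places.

There are 6^4 = 1296 equally likely outcomes.
The number of ordered 4-tuples from {1,…,6} summing to 17 is 104.
P(sum = 17) = 104/1296 = 13/162 ≈ 0.0802.

0.0802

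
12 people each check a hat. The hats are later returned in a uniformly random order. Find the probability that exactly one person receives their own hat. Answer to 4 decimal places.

Choose which one is fixed: C(12,1) = 12 ways.
The remaining 11 must have no fixed point: D(11) = 14684570.
P = 12·14684570/479001600 = 1468457/3991680 ≈ 0.3679.

0.3679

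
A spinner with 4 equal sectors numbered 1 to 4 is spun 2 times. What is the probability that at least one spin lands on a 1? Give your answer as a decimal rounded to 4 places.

0.4375

P(no spin lands on a 1) = (3/4)^2 ≈ 0.5625.
P(at least one) = 1 − 0.5625 = 0.4375.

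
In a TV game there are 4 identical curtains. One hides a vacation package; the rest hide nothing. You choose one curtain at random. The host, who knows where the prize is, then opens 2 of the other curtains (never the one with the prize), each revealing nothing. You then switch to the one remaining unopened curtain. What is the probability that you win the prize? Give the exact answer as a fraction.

3/4

Your original curtain holds the prize with probability 1/4, so the other 3 collectively hold it with probability 3/4.
The host can always find 2 empty curtains to open, so the reveals don't change that 3/4; it is now spread over the 1 remaining unopened curtain.
P(win by switching) = (3/4) · (1/1) = 3/4.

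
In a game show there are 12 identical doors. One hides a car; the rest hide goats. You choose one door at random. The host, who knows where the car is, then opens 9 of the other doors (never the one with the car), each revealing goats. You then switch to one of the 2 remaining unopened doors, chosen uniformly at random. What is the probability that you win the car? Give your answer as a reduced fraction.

11/24

Your original door holds the car with probability 1/12, so the other 11 collectively hold it with probability 11/12.
The host can always find 9 empty doors to open, so the reveals don't change that 11/12; it is now spread over the 2 remaining unopened doors.
P(win by switching) = (11/12) · (1/2) = 11/24.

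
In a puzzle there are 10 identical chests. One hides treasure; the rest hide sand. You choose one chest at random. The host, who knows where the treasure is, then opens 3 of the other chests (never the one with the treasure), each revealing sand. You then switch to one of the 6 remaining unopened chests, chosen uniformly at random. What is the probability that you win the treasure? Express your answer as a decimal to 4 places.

Your original chest holds the treasure with probability 1/10, so the other 9 collectively hold it with probability 9/10.
The host can always find 3 empty chests to open, so the reveals don't change that 9/10; it is now spread over the 6 remaining unopened chests.
P(win by switching) = (9/10) · (1/6) = 3/20 ≈ 0.1500.

0.1500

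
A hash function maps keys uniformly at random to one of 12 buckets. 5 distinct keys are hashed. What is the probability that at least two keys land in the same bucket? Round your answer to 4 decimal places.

0.6181

It's easier to compute the probability that all 5 are distinct.
P(all distinct) = 12/12 · 11/12 · ··· · 8/12 ≈ 0.3819.
So the probability of at least one match is 1 − 0.3819 = 0.6181.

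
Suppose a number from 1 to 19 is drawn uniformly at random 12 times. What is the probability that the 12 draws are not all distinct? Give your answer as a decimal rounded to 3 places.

0.989

P(all 12 different) = 19/19 · 18/19 · ··· · 8/19 ≈ 0.011.
P(at least two equal) = 1 − 0.011 = 0.989.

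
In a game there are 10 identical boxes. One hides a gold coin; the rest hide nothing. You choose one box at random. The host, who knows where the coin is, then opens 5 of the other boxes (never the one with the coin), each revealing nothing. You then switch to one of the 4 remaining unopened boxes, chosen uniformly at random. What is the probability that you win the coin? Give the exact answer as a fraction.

Your original box holds the coin with probability 1/10, so the other 9 collectively hold it with probability 9/10.
The host can always find 5 empty boxes to open, so the reveals don't change that 9/10; it is now spread over the 4 remaining unopened boxes.
P(win by switching) = (9/10) · (1/4) = 9/40.

9/40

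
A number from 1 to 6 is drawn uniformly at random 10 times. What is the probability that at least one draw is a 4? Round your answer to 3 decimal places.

0.838

P(no draw is a 4) = (5/6)^10 ≈ 0.162.
P(at least one) = 1 − 0.162 = 0.838.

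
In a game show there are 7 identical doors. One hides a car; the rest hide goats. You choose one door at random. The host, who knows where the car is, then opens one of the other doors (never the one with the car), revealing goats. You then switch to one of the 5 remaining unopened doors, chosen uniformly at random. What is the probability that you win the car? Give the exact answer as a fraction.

6/35

Your original door holds the car with probability 1/7, so the other 6 collectively hold it with probability 6/7.
The host can always find an empty door to open, so this doesn't change that 6/7; it is now spread over the 5 remaining unopened doors.
P(win by switching) = (6/7) · (1/5) = 6/35.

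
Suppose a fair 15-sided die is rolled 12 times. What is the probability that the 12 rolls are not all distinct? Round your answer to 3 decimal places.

P(all 12 different) = 15/15 · 14/15 · ··· · 4/15 ≈ 0.002.
P(at least two equal) = 1 − 0.002 = 0.998.

0.998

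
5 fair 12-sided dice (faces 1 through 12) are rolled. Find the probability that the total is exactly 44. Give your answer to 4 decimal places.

0.0181

There are 12^5 = 248832 equally likely outcomes.
The number of ordered 5-tuples from {1,…,12} summing to 44 is 4495.
P(sum = 44) = 4495/248832 ≈ 0.0181.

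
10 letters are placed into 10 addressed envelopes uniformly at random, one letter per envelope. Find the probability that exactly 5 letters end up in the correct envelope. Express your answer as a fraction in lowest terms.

Choose which 5 of the 10 are fixed: C(10,5) = 252 ways.
The remaining 5 must have no fixed point: D(5) = 44.
P = 252·44/3628800 = 11/3600.

11/3600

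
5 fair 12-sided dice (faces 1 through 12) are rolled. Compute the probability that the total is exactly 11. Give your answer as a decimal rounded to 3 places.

0.001

There are 12^5 = 248832 equally likely outcomes.
The number of ordered 5-tuples from {1,…,12} summing to 11 is 210.
P(sum = 11) = 210/248832 = 35/41472 ≈ 0.001.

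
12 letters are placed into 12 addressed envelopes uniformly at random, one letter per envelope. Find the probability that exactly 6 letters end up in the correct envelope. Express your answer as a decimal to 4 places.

0.0005

Choose which 6 of the 12 are fixed: C(12,6) = 924 ways.
The remaining 6 must have no fixed point: D(6) = 265.
P = 924·265/479001600 = 53/103680 ≈ 0.0005.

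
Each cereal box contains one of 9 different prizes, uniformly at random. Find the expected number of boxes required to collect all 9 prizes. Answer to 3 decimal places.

After i distinct types are collected, each trial gives a new one with probability (9−i)/9, so the expected wait for the next new type is 9/(9−i).
E = 9/9 + 9/8 + 9/7 + 9/6 + 9/5 + 9/4 + 9/3 + 9/2 + 9/1 = 7129/280 ≈ 25.461.

25.461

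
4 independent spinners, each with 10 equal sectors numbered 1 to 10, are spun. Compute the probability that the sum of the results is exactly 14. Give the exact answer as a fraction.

141/5000

There are 10^4 = 10000 equally likely outcomes.
The number of ordered 4-tuples from {1,…,10} summing to 14 is 282.
P(sum = 14) = 282/10000 = 141/5000.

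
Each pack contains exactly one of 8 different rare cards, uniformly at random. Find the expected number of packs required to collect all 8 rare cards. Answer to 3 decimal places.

21.743

After i distinct types are collected, each trial gives a new one with probability (8−i)/8, so the expected wait for the next new type is 8/(8−i).
E = 8/8 + 8/7 + 8/6 + 8/5 + 8/4 + 8/3 + 8/2 + 8/1 = 761/35 ≈ 21.743.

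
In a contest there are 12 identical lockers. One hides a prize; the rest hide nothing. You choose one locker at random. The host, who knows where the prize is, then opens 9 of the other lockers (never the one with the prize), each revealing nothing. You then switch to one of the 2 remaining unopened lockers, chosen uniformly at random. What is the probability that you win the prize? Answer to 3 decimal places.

0.458

Your original locker holds the prize with probability 1/12, so the other 11 collectively hold it with probability 11/12.
The host can always find 9 empty lockers to open, so the reveals don't change that 11/12; it is now spread over the 2 remaining unopened lockers.
P(win by switching) = (11/12) · (1/2) = 11/24 ≈ 0.458.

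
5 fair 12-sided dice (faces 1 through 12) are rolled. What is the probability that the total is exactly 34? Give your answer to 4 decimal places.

There are 12^5 = 248832 equally likely outcomes.
The number of ordered 5-tuples from {1,…,12} summing to 34 is 12255.
P(sum = 34) = 12255/248832 = 4085/82944 ≈ 0.0493.

0.0493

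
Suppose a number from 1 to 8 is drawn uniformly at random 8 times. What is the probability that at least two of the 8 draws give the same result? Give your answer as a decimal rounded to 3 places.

P(all 8 different) = 8/8 · 7/8 · ··· · 1/8 ≈ 0.002.
P(at least two equal) = 1 − 0.002 = 0.998.

0.998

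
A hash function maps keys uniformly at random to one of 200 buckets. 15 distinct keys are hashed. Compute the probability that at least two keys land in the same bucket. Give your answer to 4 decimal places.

0.4162

It's easier to compute the probability that all 15 are distinct.
P(all distinct) = 200/200 · 199/200 · ··· · 186/200 ≈ 0.5838.
So the probability of at least one match is 1 − 0.5838 = 0.4162.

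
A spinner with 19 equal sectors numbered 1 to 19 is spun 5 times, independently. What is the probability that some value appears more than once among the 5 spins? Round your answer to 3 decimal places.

0.436

P(all 5 different) = 19/19 · 18/19 · ··· · 15/19 ≈ 0.564.
P(at least two equal) = 1 − 0.564 = 0.436.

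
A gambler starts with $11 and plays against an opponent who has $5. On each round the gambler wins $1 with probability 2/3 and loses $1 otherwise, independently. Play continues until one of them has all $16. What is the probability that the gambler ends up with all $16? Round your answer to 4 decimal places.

0.9995

Let r = q/p = (1/3)/(2/3) = 1/2. The recurrence P(i) = p·P(i+1) + q·P(i−1) with P(0)=0, P(16)=1 gives P(i) = (1 − r^i)/(1 − r^16).
P(11) = (1 − (1/2)^11) / (1 − (1/2)^16) = 65504/65535 ≈ 0.9995.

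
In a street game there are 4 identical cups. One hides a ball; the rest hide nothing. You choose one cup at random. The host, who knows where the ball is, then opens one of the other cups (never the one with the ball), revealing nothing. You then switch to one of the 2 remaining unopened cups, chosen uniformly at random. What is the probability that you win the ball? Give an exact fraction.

Your original cup holds the ball with probability 1/4, so the other 3 collectively hold it with probability 3/4.
The host can always find an empty cup to open, so this doesn't change that 3/4; it is now spread over the 2 remaining unopened cups.
P(win by switching) = (3/4) · (1/2) = 3/8.

3/8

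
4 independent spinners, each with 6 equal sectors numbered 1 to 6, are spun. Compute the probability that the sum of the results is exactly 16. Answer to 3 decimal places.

There are 6^4 = 1296 equally likely outcomes.
The number of ordered 4-tuples from {1,…,6} summing to 16 is 125.
P(sum = 16) = 125/1296 ≈ 0.096.

0.096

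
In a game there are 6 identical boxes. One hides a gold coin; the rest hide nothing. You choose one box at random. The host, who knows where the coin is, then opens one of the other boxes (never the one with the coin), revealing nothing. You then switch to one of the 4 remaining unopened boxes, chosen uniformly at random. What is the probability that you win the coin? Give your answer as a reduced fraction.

Your original box holds the coin with probability 1/6, so the other 5 collectively hold it with probability 5/6.
The host can always find an empty box to open, so this doesn't change that 5/6; it is now spread over the 4 remaining unopened boxes.
P(win by switching) = (5/6) · (1/4) = 5/24.

5/24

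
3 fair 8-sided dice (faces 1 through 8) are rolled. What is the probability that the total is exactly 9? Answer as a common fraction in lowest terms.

7/128

There are 8^3 = 512 equally likely outcomes.
The number of ordered 3-tuples from {1,…,8} summing to 9 is 28.
P(sum = 9) = 28/512 = 7/128.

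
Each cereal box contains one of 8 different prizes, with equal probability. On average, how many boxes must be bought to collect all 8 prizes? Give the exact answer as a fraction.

761/35

After i distinct types are collected, each trial gives a new one with probability (8−i)/8, so the expected wait for the next new type is 8/(8−i).
E = 8/8 + 8/7 + 8/6 + 8/5 + 8/4 + 8/3 + 8/2 + 8/1 = 761/35.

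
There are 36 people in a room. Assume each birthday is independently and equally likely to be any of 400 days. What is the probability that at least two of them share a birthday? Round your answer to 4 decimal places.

It's easier to compute the probability that all 36 are distinct.
P(all distinct) = 400/400 · 399/400 · ··· · 365/400 ≈ 0.1972.
So the probability of at least one match is 1 − 0.1972 = 0.8028.

0.8028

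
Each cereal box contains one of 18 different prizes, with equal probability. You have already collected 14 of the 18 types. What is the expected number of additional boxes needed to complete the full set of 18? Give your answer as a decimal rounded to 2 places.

37.50

Starting from 14 distinct types, each trial gives a new one with probability (18−i)/18 when i types are held, so the wait for the next new type is 18/(18−i).
E = 18/4 + 18/3 + 18/2 + 18/1 = 75/2 ≈ 37.50.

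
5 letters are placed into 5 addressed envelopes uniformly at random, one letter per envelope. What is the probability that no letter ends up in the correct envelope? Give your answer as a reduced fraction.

11/30

This is the derangement probability: permutations of 5 with no fixed point.
D(5) = 5! · (1 − 1/1! + 1/2! − ··· + (−1)^5/5!) = 44.
P = 44/120 = 11/30.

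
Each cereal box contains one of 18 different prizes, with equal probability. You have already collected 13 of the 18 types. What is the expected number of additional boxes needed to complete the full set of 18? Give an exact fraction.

Starting from 13 distinct types, each trial gives a new one with probability (18−i)/18 when i types are held, so the wait for the next new type is 18/(18−i).
E = 18/5 + 18/4 + 18/3 + 18/2 + 18/1 = 411/10.

411/10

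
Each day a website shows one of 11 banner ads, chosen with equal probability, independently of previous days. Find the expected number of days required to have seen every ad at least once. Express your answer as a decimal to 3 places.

33.219

After i distinct types are collected, each trial gives a new one with probability (11−i)/11, so the expected wait for the next new type is 11/(11−i).
E = 11/11 + 11/10 + 11/9 + 11/8 + 11/7 + 11/6 + 11/5 + 11/4 + 11/3 + 11/2 + 11/1 = 83711/2520 ≈ 33.219.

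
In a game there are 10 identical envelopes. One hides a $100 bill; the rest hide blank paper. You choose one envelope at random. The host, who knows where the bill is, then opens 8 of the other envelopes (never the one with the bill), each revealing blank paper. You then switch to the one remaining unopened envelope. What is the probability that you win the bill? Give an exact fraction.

9/10

Your original envelope holds the bill with probability 1/10, so the other 9 collectively hold it with probability 9/10.
The host can always find 8 empty envelopes to open, so the reveals don't change that 9/10; it is now spread over the 1 remaining unopened envelope.
P(win by switching) = (9/10) · (1/1) = 9/10.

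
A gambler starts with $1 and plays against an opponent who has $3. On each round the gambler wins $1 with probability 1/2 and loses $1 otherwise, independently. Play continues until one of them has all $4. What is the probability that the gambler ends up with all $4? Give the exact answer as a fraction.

1/4

With a fair step, P(i) = ½P(i−1) + ½P(i+1) with P(0)=0, P(4)=1 has the linear solution P(i) = i/4.
P(1) = 1/4.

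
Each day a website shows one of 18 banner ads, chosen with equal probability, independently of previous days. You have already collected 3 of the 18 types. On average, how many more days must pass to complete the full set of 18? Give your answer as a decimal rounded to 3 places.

59.728

Starting from 3 distinct types, each trial gives a new one with probability (18−i)/18 when i types are held, so the wait for the next new type is 18/(18−i).
E = 18/15 + 18/14 + 18/13 + 18/12 + 18/11 + 18/10 + 18/9 + 18/8 + 18/7 + 18/6 + 18/5 + 18/4 + 18/3 + 18/2 + 18/1 = 1195757/20020 ≈ 59.728.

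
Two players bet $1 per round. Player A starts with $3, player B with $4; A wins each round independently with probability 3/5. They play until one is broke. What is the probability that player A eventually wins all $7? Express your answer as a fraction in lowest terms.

Let r = q/p = (2/5)/(3/5) = 2/3. The recurrence P(i) = p·P(i+1) + q·P(i−1) with P(0)=0, P(7)=1 gives P(i) = (1 − r^i)/(1 − r^7).
P(3) = (1 − (2/3)^3) / (1 − (2/3)^7) = 1539/2059.

1539/2059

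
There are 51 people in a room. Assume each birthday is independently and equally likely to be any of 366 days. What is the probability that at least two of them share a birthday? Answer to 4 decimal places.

0.9742

It's easier to compute the probability that all 51 are distinct.
P(all distinct) = 366/366 · 365/366 · ··· · 316/366 ≈ 0.0258.
So the probability of at least one match is 1 − 0.0258 = 0.9742.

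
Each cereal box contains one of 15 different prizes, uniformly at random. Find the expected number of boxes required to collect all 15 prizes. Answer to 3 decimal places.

49.773

After i distinct types are collected, each trial gives a new one with probability (15−i)/15, so the expected wait for the next new type is 15/(15−i).
E = 15/15 + 15/14 + 15/13 + 15/12 + 15/11 + 15/10 + 15/9 + 15/8 + 15/7 + 15/6 + 15/5 + 15/4 + 15/3 + 15/2 + 15/1 = 1195757/24024 ≈ 49.773.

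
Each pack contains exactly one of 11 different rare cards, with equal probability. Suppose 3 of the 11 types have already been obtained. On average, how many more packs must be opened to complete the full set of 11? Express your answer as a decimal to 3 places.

Starting from 3 distinct types, each trial gives a new one with probability (11−i)/11 when i types are held, so the wait for the next new type is 11/(11−i).
E = 11/8 + 11/7 + 11/6 + 11/5 + 11/4 + 11/3 + 11/2 + 11/1 = 8371/280 ≈ 29.896.

29.896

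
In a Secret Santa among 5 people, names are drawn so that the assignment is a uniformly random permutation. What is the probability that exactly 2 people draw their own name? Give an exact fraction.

1/6

Choose which 2 of the 5 are fixed: C(5,2) = 10 ways.
The remaining 3 must have no fixed point: D(3) = 2.
P = 10·2/120 = 1/6.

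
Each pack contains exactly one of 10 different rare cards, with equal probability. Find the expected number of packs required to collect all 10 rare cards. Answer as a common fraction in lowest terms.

After i distinct types are collected, each trial gives a new one with probability (10−i)/10, so the expected wait for the next new type is 10/(10−i).
E = 10/10 + 10/9 + 10/8 + 10/7 + 10/6 + 10/5 + 10/4 + 10/3 + 10/2 + 10/1 = 7381/252.

7381/252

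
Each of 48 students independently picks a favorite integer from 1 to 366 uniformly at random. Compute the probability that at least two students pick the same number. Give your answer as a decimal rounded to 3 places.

It's easier to compute the probability that all 48 are distinct.
P(all distinct) = 366/366 · 365/366 · ··· · 319/366 ≈ 0.040.
So the probability of at least one match is 1 − 0.040 = 0.960.

0.960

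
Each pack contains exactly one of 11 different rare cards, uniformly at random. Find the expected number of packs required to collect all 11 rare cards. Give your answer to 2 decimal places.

33.22

After i distinct types are collected, each trial gives a new one with probability (11−i)/11, so the expected wait for the next new type is 11/(11−i).
E = 11/11 + 11/10 + 11/9 + 11/8 + 11/7 + 11/6 + 11/5 + 11/4 + 11/3 + 11/2 + 11/1 = 83711/2520 ≈ 33.22.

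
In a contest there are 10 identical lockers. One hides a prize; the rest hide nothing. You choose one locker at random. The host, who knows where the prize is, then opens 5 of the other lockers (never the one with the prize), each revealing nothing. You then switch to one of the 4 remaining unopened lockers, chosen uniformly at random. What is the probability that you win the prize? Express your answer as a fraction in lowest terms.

9/40

Your original locker holds the prize with probability 1/10, so the other 9 collectively hold it with probability 9/10.
The host can always find 5 empty lockers to open, so the reveals don't change that 9/10; it is now spread over the 4 remaining unopened lockers.
P(win by switching) = (9/10) · (1/4) = 9/40.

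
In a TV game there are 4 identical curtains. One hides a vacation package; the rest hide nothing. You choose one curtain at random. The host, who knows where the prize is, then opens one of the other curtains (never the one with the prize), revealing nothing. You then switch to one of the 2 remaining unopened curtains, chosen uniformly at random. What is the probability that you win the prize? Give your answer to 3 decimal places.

Your original curtain holds the prize with probability 1/4, so the other 3 collectively hold it with probability 3/4.
The host can always find an empty curtain to open, so this doesn't change that 3/4; it is now spread over the 2 remaining unopened curtains.
P(win by switching) = (3/4) · (1/2) = 3/8 ≈ 0.375.

0.375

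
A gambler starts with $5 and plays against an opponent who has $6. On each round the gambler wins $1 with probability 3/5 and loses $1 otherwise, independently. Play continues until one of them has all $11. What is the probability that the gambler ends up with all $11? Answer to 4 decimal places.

Let r = q/p = (2/5)/(3/5) = 2/3. The recurrence P(i) = p·P(i+1) + q·P(i−1) with P(0)=0, P(11)=1 gives P(i) = (1 − r^i)/(1 − r^11).
P(5) = (1 − (2/3)^5) / (1 − (2/3)^11) = 153819/175099 ≈ 0.8785.

0.8785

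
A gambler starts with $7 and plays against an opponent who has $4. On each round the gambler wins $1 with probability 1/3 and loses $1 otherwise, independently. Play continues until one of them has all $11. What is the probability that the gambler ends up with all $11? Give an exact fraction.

Let r = q/p = (2/3)/(1/3) = 2. The recurrence P(i) = p·P(i+1) + q·P(i−1) with P(0)=0, P(11)=1 gives P(i) = (1 − r^i)/(1 − r^11).
P(7) = (1 − (2)^7) / (1 − (2)^11) = 127/2047.

127/2047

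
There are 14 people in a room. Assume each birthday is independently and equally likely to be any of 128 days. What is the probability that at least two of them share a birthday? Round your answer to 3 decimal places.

It's easier to compute the probability that all 14 are distinct.
P(all distinct) = 128/128 · 127/128 · ··· · 115/128 ≈ 0.478.
So the probability of at least one match is 1 − 0.478 = 0.522.

0.522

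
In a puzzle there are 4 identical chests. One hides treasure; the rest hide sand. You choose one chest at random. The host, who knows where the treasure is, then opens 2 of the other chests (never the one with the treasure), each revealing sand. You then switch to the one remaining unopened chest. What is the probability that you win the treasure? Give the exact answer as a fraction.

3/4

Your original chest holds the treasure with probability 1/4, so the other 3 collectively hold it with probability 3/4.
The host can always find 2 empty chests to open, so the reveals don't change that 3/4; it is now spread over the 1 remaining unopened chest.
P(win by switching) = (3/4) · (1/1) = 3/4.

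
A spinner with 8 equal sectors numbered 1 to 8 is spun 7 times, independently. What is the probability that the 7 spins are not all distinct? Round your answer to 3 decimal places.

P(all 7 different) = 8/8 · 7/8 · ··· · 2/8 ≈ 0.019.
P(at least two equal) = 1 − 0.019 = 0.981.

0.981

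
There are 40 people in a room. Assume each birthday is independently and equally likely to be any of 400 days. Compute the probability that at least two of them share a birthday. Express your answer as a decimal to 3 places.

It's easier to compute the probability that all 40 are distinct.
P(all distinct) = 400/400 · 399/400 · ··· · 361/400 ≈ 0.133.
So the probability of at least one match is 1 − 0.133 = 0.867.

0.867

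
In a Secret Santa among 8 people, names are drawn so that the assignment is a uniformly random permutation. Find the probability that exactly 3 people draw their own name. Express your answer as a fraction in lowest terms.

11/180

Choose which 3 of the 8 are fixed: C(8,3) = 56 ways.
The remaining 5 must have no fixed point: D(5) = 44.
P = 56·44/40320 = 11/180.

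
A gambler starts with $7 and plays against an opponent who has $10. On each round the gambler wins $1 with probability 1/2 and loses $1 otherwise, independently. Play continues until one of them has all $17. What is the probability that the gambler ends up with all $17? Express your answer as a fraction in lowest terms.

With a fair step, P(i) = ½P(i−1) + ½P(i+1) with P(0)=0, P(17)=1 has the linear solution P(i) = i/17.
P(7) = 7/17.

7/17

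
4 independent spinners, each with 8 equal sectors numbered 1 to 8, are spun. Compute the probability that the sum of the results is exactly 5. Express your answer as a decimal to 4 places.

There are 8^4 = 4096 equally likely outcomes.
The number of ordered 4-tuples from {1,…,8} summing to 5 is 4.
P(sum = 5) = 4/4096 = 1/1024 ≈ 0.0010.

0.0010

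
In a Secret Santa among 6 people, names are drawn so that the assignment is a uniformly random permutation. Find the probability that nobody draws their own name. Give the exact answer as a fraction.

This is the derangement probability: permutations of 6 with no fixed point.
D(6) = 6! · (1 − 1/1! + 1/2! − ··· + (−1)^6/6!) = 265.
P = 265/720 = 53/144.

53/144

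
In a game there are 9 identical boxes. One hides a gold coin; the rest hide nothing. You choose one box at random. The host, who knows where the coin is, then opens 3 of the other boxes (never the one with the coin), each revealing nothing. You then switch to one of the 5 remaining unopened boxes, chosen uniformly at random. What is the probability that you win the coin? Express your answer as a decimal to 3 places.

Your original box holds the coin with probability 1/9, so the other 8 collectively hold it with probability 8/9.
The host can always find 3 empty boxes to open, so the reveals don't change that 8/9; it is now spread over the 5 remaining unopened boxes.
P(win by switching) = (8/9) · (1/5) = 8/45 ≈ 0.178.

0.178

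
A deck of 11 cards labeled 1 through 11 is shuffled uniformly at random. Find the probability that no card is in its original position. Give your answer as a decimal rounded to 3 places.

This is the derangement probability: permutations of 11 with no fixed point.
D(11) = 11! · (1 − 1/1! + 1/2! − ··· + (−1)^11/11!) = 14684570.
P = 14684570/39916800 = 1468457/3991680 ≈ 0.368.

0.368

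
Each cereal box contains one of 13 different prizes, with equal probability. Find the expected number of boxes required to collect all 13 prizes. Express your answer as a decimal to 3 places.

After i distinct types are collected, each trial gives a new one with probability (13−i)/13, so the expected wait for the next new type is 13/(13−i).
E = 13/13 + 13/12 + 13/11 + 13/10 + 13/9 + 13/8 + 13/7 + 13/6 + 13/5 + 13/4 + 13/3 + 13/2 + 13/1 = 1145993/27720 ≈ 41.342.

41.342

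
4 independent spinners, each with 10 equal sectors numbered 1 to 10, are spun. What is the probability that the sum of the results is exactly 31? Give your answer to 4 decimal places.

0.0220

There are 10^4 = 10000 equally likely outcomes.
The number of ordered 4-tuples from {1,…,10} summing to 31 is 220.
P(sum = 31) = 220/10000 = 11/500 ≈ 0.0220.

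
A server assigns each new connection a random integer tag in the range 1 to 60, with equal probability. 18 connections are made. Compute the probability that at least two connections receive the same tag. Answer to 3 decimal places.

It's easier to compute the probability that all 18 are distinct.
P(all distinct) = 60/60 · 59/60 · ··· · 43/60 ≈ 0.058.
So the probability of at least one match is 1 − 0.058 = 0.942.

0.942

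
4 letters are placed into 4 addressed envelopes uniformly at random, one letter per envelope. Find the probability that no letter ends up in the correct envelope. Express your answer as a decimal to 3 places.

0.375

This is the derangement probability: permutations of 4 with no fixed point.
D(4) = 4! · (1 − 1/1! + 1/2! − ··· + (−1)^4/4!) = 9.
P = 9/24 = 3/8 ≈ 0.375.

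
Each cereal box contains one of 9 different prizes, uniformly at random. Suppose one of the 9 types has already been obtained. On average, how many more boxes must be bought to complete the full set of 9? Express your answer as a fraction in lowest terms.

6849/280

Starting from 1 distinct type, each trial gives a new one with probability (9−i)/9 when i types are held, so the wait for the next new type is 9/(9−i).
E = 9/8 + 9/7 + 9/6 + 9/5 + 9/4 + 9/3 + 9/2 + 9/1 = 6849/280.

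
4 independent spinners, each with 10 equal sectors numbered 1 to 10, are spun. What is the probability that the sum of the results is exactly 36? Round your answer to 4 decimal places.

0.0035

There are 10^4 = 10000 equally likely outcomes.
The number of ordered 4-tuples from {1,…,10} summing to 36 is 35.
P(sum = 36) = 35/10000 = 7/2000 ≈ 0.0035.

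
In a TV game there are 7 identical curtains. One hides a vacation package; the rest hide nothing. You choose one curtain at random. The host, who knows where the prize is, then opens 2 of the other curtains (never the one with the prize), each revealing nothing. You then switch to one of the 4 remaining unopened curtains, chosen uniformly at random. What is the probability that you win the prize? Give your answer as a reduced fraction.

3/14

Your original curtain holds the prize with probability 1/7, so the other 6 collectively hold it with probability 6/7.
The host can always find 2 empty curtains to open, so the reveals don't change that 6/7; it is now spread over the 4 remaining unopened curtains.
P(win by switching) = (6/7) · (1/4) = 3/14.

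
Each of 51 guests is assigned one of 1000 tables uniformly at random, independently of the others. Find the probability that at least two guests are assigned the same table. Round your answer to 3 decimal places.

0.727

It's easier to compute the probability that all 51 are distinct.
P(all distinct) = 1000/1000 · 999/1000 · ··· · 950/1000 ≈ 0.273.
So the probability of at least one match is 1 − 0.273 = 0.727.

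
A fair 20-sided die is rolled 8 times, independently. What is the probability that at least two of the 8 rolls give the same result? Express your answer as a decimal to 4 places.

0.8016

P(all 8 different) = 20/20 · 19/20 · ··· · 13/20 ≈ 0.1984.
P(at least two equal) = 1 − 0.1984 = 0.8016.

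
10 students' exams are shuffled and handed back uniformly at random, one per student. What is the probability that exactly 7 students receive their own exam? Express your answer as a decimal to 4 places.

Choose which 7 of the 10 are fixed: C(10,7) = 120 ways.
The remaining 3 must have no fixed point: D(3) = 2.
P = 120·2/3628800 = 1/15120 ≈ 0.0001.

0.0001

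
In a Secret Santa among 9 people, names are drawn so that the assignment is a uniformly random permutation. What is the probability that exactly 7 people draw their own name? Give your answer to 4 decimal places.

Choose which 7 of the 9 are fixed: C(9,7) = 36 ways.
The remaining 2 must have no fixed point: D(2) = 1.
P = 36·1/362880 = 1/10080 ≈ 0.0001.

0.0001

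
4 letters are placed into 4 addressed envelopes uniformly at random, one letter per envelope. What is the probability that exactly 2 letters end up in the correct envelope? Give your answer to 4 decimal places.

0.2500

Choose which 2 of the 4 are fixed: C(4,2) = 6 ways.
The remaining 2 must have no fixed point: D(2) = 1.
P = 6·1/24 = 1/4 ≈ 0.2500.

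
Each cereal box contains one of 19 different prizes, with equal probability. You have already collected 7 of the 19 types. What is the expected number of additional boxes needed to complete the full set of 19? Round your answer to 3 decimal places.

Starting from 7 distinct types, each trial gives a new one with probability (19−i)/19 when i types are held, so the wait for the next new type is 19/(19−i).
E = 19/12 + 19/11 + 19/10 + 19/9 + 19/8 + 19/7 + 19/6 + 19/5 + 19/4 + 19/3 + 19/2 + 19/1 = 1634399/27720 ≈ 58.961.

58.961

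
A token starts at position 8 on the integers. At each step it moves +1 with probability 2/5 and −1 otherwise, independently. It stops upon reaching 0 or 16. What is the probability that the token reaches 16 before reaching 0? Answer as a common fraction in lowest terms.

Let r = q/p = (3/5)/(2/5) = 3/2. The recurrence P(i) = p·P(i+1) + q·P(i−1) with P(0)=0, P(16)=1 gives P(i) = (1 − r^i)/(1 − r^16).
P(8) = (1 − (3/2)^8) / (1 − (3/2)^16) = 256/6817.

256/6817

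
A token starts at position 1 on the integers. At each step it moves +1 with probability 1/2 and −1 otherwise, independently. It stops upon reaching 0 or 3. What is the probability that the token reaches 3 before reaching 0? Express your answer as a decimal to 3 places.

0.333

With a fair step, P(i) = ½P(i−1) + ½P(i+1) with P(0)=0, P(3)=1 has the linear solution P(i) = i/3.
P(1) = 1/3 ≈ 0.333.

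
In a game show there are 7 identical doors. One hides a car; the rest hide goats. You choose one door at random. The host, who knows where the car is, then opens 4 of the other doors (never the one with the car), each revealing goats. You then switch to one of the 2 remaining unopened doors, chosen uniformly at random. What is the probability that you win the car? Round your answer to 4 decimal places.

Your original door holds the car with probability 1/7, so the other 6 collectively hold it with probability 6/7.
The host can always find 4 empty doors to open, so the reveals don't change that 6/7; it is now spread over the 2 remaining unopened doors.
P(win by switching) = (6/7) · (1/2) = 3/7 ≈ 0.4286.

0.4286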